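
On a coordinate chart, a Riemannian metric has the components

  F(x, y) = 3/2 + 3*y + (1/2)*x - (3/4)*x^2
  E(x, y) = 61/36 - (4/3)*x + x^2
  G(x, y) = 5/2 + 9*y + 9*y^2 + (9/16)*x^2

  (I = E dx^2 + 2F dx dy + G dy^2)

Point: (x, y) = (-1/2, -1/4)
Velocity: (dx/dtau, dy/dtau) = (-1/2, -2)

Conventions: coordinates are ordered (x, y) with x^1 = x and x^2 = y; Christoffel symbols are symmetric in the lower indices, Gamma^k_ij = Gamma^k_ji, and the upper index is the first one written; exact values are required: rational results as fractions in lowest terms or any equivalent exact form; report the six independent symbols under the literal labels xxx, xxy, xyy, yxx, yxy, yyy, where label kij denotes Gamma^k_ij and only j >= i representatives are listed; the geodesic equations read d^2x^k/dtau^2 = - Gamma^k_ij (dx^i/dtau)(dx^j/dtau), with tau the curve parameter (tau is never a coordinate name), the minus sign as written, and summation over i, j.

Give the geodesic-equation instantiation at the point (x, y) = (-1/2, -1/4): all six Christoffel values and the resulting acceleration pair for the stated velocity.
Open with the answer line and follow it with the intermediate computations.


Answer: Gamma_xxx = -3462/5509, Gamma_xxy = 405/11018, Gamma_xyy = 44685/44072, Gamma_yxx = 8360/5509, Gamma_yxy = -1692/5509, Gamma_yyy = 22347/11018; accelerations (d^2x/dtau^2, d^2y/dtau^2) = (-3126/787, -6200/787)

E = 47/18, F = 5/16, G = 61/64 at the point
E_x = -7/3, E_y = 0, F_x = 5/4, F_y = 3, G_x = -9/16, G_y = 9/2
EG - F^2 = 5509/2304;  g^inv = (2304/5509) * [[61/64, -5/16], [-5/16, 47/18]]
first-kind symbols [ij,l] = (1/2)(d_i g_jl + d_j g_il - d_l g_ij): [xx,x] = E_x/2 = -7/6, [xx,y] = F_x - E_y/2 = 5/4, [xy,x] = E_y/2 = 0, [xy,y] = G_x/2 = -9/32, [yy,x] = F_y - G_x/2 = 105/32, [yy,y] = G_y/2 = 9/4
Gamma^x_ij = (G*[ij,x] - F*[ij,y])/(EG - F^2), Gamma^y_ij = (E*[ij,y] - F*[ij,x])/(EG - F^2)
Gamma_xxx = -3462/5509, Gamma_xxy = 405/11018, Gamma_xyy = 44685/44072, Gamma_yxx = 8360/5509, Gamma_yxy = -1692/5509, Gamma_yyy = 22347/11018
d^2x/dtau^2 = -(Gamma_xxx*(-1/2)^2 + 2*Gamma_xxy*(-1/2)*(-2) + Gamma_xyy*(-2)^2) = -3126/787
d^2y/dtau^2 = -(Gamma_yxx*(-1/2)^2 + 2*Gamma_yxy*(-1/2)*(-2) + Gamma_yyy*(-2)^2) = -6200/787


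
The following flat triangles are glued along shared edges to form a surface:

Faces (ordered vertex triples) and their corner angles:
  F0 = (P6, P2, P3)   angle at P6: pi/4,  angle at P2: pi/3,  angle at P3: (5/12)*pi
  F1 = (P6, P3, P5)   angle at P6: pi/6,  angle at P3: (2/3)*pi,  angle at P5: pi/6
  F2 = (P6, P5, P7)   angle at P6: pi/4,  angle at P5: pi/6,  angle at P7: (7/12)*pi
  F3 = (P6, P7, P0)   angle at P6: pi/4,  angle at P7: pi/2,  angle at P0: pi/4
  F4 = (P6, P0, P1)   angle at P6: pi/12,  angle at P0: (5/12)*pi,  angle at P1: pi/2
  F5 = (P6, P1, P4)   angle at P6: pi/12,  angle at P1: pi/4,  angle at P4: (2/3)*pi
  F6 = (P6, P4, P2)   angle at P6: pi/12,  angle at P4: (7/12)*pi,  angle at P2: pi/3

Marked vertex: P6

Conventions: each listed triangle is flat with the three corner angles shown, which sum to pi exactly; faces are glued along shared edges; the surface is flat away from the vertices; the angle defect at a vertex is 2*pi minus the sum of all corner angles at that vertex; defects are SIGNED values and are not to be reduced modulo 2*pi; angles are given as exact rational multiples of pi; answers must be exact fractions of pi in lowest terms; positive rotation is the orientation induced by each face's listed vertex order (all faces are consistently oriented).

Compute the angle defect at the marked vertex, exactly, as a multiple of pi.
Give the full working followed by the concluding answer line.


Sum of corner angles at P6: (7/6)*pi
defect = 2*pi - (7/6)*pi

Answer: defect(P6) = (5/6)*pi


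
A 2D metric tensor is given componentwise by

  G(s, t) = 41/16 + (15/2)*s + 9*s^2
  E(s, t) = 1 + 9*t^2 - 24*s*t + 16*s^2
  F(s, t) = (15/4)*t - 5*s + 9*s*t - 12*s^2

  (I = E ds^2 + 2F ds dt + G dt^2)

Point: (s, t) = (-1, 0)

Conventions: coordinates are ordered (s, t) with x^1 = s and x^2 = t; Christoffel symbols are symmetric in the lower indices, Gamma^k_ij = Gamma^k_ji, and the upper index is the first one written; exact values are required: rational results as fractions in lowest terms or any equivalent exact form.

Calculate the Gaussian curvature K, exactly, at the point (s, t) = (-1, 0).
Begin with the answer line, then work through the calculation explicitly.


Answer: K = -256/11449

E = 17, F = -7, G = 65/16, EG - F^2 = 321/16 at the point
E_s = -32, E_t = 24, F_s = 19, F_t = -21/4, G_s = -21/2, G_t = 0
E_tt = 18, F_st = 9, G_ss = 18
K follows from Brioschi's formula, (det M1 - det M2)/(EG - F^2)^2.
M1 = [[-E_tt/2 + F_st - G_ss/2, E_s/2, F_s - E_t/2], [F_t - G_s/2, E, F], [G_t/2, F, G]] = [[-9, -16, 7], [0, 17, -7], [0, -7, 65/16]]; det M1 = -2889/16
M2 = [[0, E_t/2, G_s/2], [E_t/2, E, F], [G_s/2, F, G]] = [[0, 12, -21/4], [12, 17, -7], [-21/4, -7, 65/16]]; det M2 = -2745/16
det M1 - det M2 = -9; K = -9 / (321/16)^2 = -256/11449


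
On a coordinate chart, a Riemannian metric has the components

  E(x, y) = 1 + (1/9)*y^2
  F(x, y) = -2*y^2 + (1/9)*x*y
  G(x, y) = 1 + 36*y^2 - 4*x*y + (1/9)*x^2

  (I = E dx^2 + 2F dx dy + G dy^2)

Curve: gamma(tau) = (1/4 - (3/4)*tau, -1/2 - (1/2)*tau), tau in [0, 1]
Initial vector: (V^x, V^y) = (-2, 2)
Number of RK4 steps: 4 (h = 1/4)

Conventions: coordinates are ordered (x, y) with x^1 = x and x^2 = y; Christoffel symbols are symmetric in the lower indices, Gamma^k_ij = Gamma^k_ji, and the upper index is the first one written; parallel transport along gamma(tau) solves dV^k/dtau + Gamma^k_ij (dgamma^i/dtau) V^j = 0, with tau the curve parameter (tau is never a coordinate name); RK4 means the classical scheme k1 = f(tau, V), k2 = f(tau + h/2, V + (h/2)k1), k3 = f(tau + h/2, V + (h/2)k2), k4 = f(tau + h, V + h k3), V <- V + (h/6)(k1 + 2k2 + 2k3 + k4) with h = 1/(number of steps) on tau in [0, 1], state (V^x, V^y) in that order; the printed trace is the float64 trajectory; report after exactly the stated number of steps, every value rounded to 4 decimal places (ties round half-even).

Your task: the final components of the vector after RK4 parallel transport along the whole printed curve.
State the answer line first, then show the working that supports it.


Answer: V^x = -1.9468, V^y = 1.0435

gamma'(tau) = (-3/4, -1/2); f(tau, V)^k = -Gamma^k_ij(gamma(tau)) gamma'^i(tau) V^j; h = 1/4; intermediate values shown to 6 dp
curve data and Christoffel symbols at the stage parameters:
  tau = 0.000000: gamma = (0.250000, -0.500000), gamma' = (-0.750000, -0.500000); Gamma_xxx = 0.000000, Gamma_xxy = -0.005274, Gamma_xyy = 0.094924, Gamma_yxx = 0.000000, Gamma_yxy = 0.097561, Gamma_yyy = -1.756098
  tau = 0.125000: gamma = (0.156250, -0.562500), gamma' = (-0.750000, -0.500000); Gamma_xxx = 0.000000, Gamma_xxy = -0.004890, Gamma_xyy = 0.088028, Gamma_yxx = 0.000000, Gamma_yxy = 0.089386, Gamma_yyy = -1.608952
  tau = 0.250000: gamma = (0.062500, -0.625000), gamma' = (-0.750000, -0.500000); Gamma_xxx = 0.000000, Gamma_xxy = -0.004550, Gamma_xyy = 0.081900, Gamma_yxx = 0.000000, Gamma_yxy = 0.082355, Gamma_yyy = -1.482383
  tau = 0.375000: gamma = (-0.031250, -0.687500), gamma' = (-0.750000, -0.500000); Gamma_xxx = 0.000000, Gamma_xxy = -0.004248, Gamma_xyy = 0.076464, Gamma_yxx = 0.000000, Gamma_yxy = 0.076271, Gamma_yyy = -1.372877
  tau = 0.500000: gamma = (-0.125000, -0.750000), gamma' = (-0.750000, -0.500000); Gamma_xxx = 0.000000, Gamma_xxy = -0.003980, Gamma_xyy = 0.071636, Gamma_yxx = 0.000000, Gamma_yxy = 0.070973, Gamma_yyy = -1.277506
  tau = 0.625000: gamma = (-0.218750, -0.812500), gamma' = (-0.750000, -0.500000); Gamma_xxx = 0.000000, Gamma_xxy = -0.003741, Gamma_xyy = 0.067334, Gamma_yxx = 0.000000, Gamma_yxy = 0.066327, Gamma_yyy = -1.193887
  tau = 0.750000: gamma = (-0.312500, -0.875000), gamma' = (-0.750000, -0.500000); Gamma_xxx = 0.000000, Gamma_xxy = -0.003527, Gamma_xyy = 0.063487, Gamma_yxx = 0.000000, Gamma_yxy = 0.062227, Gamma_yyy = -1.120093
  tau = 0.875000: gamma = (-0.406250, -0.937500), gamma' = (-0.750000, -0.500000); Gamma_xxx = 0.000000, Gamma_xxy = -0.003335, Gamma_xyy = 0.060032, Gamma_yxx = 0.000000, Gamma_yxy = 0.058587, Gamma_yyy = -1.054568
  tau = 1.000000: gamma = (-0.500000, -1.000000), gamma' = (-0.750000, -0.500000); Gamma_xxx = 0.000000, Gamma_xxy = -0.003162, Gamma_xyy = 0.056917, Gamma_yxx = 0.000000, Gamma_yxy = 0.055336, Gamma_yyy = -0.996047
step 0: V^x = -2.0000, V^y = 2.0000
step 1: k1 = (0.092287, -1.707317), k2 = (0.076944, -1.406364), k3 = (0.078466, -1.434191), k4 = (0.066121, -1.196791); V <- V + (h/6)(k1 + 2k2 + 2k3 + k4): V^x = -1.9804, V^y = 1.6423
step 2: k1 = (0.066152, -1.197358), k2 = (0.056499, -1.014414), k3 = (0.057303, -1.028850), k4 = (0.049389, -0.880762); V <- V + (h/6)(k1 + 2k2 + 2k3 + k4): V^x = -1.9662, V^y = 1.3854
step 3: k1 = (0.049400, -0.880969), k2 = (0.043024, -0.762842), k3 = (0.043481, -0.770948), k4 = (0.038153, -0.673132); V <- V + (h/6)(k1 + 2k2 + 2k3 + k4): V^x = -1.9553, V^y = 1.1929
step 4: k1 = (0.038158, -0.673218), k2 = (0.033758, -0.593021), k3 = (0.034035, -0.597882), k4 = (0.030297, -0.530190); V <- V + (h/6)(k1 + 2k2 + 2k3 + k4): V^x = -1.9468, V^y = 1.0435


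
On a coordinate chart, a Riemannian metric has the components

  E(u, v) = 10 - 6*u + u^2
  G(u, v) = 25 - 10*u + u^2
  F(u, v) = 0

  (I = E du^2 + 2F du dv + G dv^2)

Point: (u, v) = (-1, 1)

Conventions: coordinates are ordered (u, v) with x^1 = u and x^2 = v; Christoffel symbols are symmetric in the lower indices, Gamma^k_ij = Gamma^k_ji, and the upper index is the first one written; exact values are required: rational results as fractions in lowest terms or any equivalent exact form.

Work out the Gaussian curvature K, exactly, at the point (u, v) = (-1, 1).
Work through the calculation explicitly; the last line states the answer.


E = 17, F = 0, G = 36, EG - F^2 = 612 at the point
E_u = -8, E_v = 0, F_u = 0, F_v = 0, G_u = -12, G_v = 0
E_vv = 0, F_uv = 0, G_uu = 2
Compute both Brioschi determinants and normalise by (EG - F^2)^2.
M1 = [[-E_vv/2 + F_uv - G_uu/2, E_u/2, F_u - E_v/2], [F_v - G_u/2, E, F], [G_v/2, F, G]] = [[-1, -4, 0], [6, 17, 0], [0, 0, 36]]; det M1 = 252
M2 = [[0, E_v/2, G_u/2], [E_v/2, E, F], [G_u/2, F, G]] = [[0, 0, -6], [0, 17, 0], [-6, 0, 36]]; det M2 = -612
det M1 - det M2 = 864; K = 864 / (612)^2 = 2/867

Answer: K = 2/867


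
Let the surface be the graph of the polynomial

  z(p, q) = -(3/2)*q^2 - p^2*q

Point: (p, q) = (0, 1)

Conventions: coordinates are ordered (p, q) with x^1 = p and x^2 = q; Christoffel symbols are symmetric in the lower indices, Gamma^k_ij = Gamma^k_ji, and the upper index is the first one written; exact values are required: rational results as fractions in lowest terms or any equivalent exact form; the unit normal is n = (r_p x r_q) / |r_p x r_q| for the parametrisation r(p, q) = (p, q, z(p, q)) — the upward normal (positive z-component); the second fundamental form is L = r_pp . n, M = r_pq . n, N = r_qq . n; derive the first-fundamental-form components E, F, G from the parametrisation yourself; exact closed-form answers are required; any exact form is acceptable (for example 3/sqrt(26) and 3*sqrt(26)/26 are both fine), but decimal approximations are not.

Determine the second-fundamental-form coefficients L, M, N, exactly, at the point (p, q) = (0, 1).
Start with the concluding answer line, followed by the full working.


Answer: L = -sqrt(10)/5, M = 0, N = -3*sqrt(10)/10

z_p = 0, z_q = -3, z_pp = -2, z_pq = 0, z_qq = -3
E = 1, F = 0, G = 10; answer radicand W^2 = 10
unnormalised second-form numerators: l = -2, m = 0, n = -3; L = l/sqrt(10), and similarly M = m/sqrt(W^2), N = n/sqrt(W^2)


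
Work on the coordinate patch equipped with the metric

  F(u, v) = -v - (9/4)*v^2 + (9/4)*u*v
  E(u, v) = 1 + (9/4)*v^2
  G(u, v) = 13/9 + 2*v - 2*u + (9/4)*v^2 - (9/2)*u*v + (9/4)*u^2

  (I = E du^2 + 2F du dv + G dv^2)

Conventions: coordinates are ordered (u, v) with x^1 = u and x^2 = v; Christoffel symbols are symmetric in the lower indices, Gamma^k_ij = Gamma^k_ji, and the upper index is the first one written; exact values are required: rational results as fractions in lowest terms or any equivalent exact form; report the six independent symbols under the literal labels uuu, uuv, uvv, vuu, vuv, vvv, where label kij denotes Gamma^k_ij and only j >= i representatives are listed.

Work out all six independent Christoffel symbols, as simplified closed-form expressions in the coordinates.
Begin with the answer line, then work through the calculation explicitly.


Answer: Gamma_uuu = 0, Gamma_uuv = 81*v/(81*u^2 - 162*u*v - 72*u + 162*v^2 + 72*v + 52), Gamma_uvv = -81*v/(81*u^2 - 162*u*v - 72*u + 162*v^2 + 72*v + 52), Gamma_vuu = 0, Gamma_vuv = (81*u - 81*v - 36)/(81*u^2 - 162*u*v - 72*u + 162*v^2 + 72*v + 52), Gamma_vvv = (-81*u + 81*v + 36)/(81*u^2 - 162*u*v - 72*u + 162*v^2 + 72*v + 52)

E = 1 + (9/4)*v^2; F = -v - (9/4)*v^2 + (9/4)*u*v; G = 13/9 + 2*v - 2*u + (9/4)*v^2 - (9/2)*u*v + (9/4)*u^2
Gamma^k_ij = (1/2) g^{kl} (d_i g_jl + d_j g_il - d_l g_ij), with g^inv = (1/(EG-F^2)) [[G, -F], [-F, E]]
first partials: E_u = 0, E_v = (9/2)*v, F_u = (9/4)*v, F_v = -1 - (9/2)*v + (9/4)*u, G_u = -2 - (9/2)*v + (9/2)*u, G_v = 2 + (9/2)*v - (9/2)*u
D = EG - F^2 = 13/9 + 2*v - 2*u + (9/2)*v^2 - (9/2)*u*v + (9/4)*u^2
expanded: Gamma^u_uu = (G E_u - 2F F_u + F E_v)/(2D), Gamma^u_uv = (G E_v - F G_u)/(2D), Gamma^u_vv = (2G F_v - G G_u - F G_v)/(2D), Gamma^v_uu = (2E F_u - E E_v - F E_u)/(2D), Gamma^v_uv = (E G_u - F E_v)/(2D), Gamma^v_vv = (E G_v - 2F F_v + F G_u)/(2D); substitute and cancel common factors


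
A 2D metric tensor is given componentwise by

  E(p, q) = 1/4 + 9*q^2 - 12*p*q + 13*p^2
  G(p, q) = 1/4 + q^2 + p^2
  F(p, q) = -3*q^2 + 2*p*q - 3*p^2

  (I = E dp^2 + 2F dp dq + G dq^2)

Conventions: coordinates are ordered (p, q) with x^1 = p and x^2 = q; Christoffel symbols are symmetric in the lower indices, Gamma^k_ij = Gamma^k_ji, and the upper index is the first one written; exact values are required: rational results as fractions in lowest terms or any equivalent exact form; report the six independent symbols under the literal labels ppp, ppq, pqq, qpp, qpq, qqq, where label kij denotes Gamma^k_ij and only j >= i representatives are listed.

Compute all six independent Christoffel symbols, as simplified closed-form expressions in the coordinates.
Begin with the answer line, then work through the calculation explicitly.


Answer: Gamma_ppp = (208*p^3 - 432*p^2*q + 432*p*q^2 + 52*p - 432*q^3 - 24*q)/(64*p^4 + 56*p^2 - 48*p*q + 40*q^2 + 1), Gamma_ppq = (-48*p^3 + 112*p^2*q - 48*p*q^2 - 24*p + 144*q^3 + 36*q)/(64*p^4 + 56*p^2 - 48*p*q + 40*q^2 + 1), Gamma_pqq = (16*p^3 - 48*p^2*q - 16*p*q^2 + 4*p - 48*q^3 - 24*q)/(64*p^4 + 56*p^2 - 48*p*q + 40*q^2 + 1), Gamma_qpp = (624*p^3 - 2160*p^2*q + 2160*p*q^2 - 1296*q^3 - 28*q)/(64*p^4 + 56*p^2 - 48*p*q + 40*q^2 + 1), Gamma_qpq = (-80*p^3 + 432*p^2*q - 432*p*q^2 + 4*p + 432*q^3)/(64*p^4 + 56*p^2 - 48*p*q + 40*q^2 + 1), Gamma_qqq = (48*p^3 - 112*p^2*q + 48*p*q^2 - 144*q^3 + 4*q)/(64*p^4 + 56*p^2 - 48*p*q + 40*q^2 + 1)

E = 1/4 + 9*q^2 - 12*p*q + 13*p^2; F = -3*q^2 + 2*p*q - 3*p^2; G = 1/4 + q^2 + p^2
Gamma^k_ij = (1/2) g^{kl} (d_i g_jl + d_j g_il - d_l g_ij), with g^inv = (1/(EG-F^2)) [[G, -F], [-F, E]]
first partials: E_p = -12*q + 26*p, E_q = 18*q - 12*p, F_p = 2*q - 6*p, F_q = -6*q + 2*p, G_p = 2*p, G_q = 2*q
D = EG - F^2 = 1/16 + (5/2)*q^2 - 3*p*q + (7/2)*p^2 + 4*p^4
expanded: Gamma^p_pp = (G E_p - 2F F_p + F E_q)/(2D), Gamma^p_pq = (G E_q - F G_p)/(2D), Gamma^p_qq = (2G F_q - G G_p - F G_q)/(2D), Gamma^q_pp = (2E F_p - E E_q - F E_p)/(2D), Gamma^q_pq = (E G_p - F E_q)/(2D), Gamma^q_qq = (E G_q - 2F F_q + F G_p)/(2D); substitute and cancel common factors


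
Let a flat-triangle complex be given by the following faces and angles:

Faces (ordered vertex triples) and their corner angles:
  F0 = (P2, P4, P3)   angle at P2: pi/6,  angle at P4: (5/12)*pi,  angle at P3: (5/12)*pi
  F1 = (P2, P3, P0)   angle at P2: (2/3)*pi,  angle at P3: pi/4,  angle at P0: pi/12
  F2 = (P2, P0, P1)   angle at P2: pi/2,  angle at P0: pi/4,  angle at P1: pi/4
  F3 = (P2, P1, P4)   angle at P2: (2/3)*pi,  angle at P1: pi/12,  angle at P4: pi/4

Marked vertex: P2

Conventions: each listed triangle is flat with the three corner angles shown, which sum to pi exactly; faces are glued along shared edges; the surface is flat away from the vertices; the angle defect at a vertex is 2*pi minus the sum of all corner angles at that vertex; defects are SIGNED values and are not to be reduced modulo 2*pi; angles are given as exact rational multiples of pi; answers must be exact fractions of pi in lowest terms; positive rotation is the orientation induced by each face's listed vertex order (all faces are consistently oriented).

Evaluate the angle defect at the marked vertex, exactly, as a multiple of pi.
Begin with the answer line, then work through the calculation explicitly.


Answer: defect(P2) = 0

Sum of corner angles at P2: 2*pi
defect = 2*pi - 2*pi


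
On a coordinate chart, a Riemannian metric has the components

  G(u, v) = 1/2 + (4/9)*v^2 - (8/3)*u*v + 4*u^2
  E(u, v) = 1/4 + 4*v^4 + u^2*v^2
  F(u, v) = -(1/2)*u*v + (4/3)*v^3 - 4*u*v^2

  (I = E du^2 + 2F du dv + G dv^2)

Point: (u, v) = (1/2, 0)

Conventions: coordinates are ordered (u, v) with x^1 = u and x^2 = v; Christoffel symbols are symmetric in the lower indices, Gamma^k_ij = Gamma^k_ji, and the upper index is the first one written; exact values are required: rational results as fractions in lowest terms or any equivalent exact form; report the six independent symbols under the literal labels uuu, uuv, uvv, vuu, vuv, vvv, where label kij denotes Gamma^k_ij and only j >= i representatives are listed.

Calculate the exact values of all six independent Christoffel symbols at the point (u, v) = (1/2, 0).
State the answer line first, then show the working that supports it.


Answer: Gamma_uuu = 0, Gamma_uuv = 0, Gamma_uvv = -9, Gamma_vuu = 0, Gamma_vuv = 4/3, Gamma_vvv = -4/9

E = 1/4, F = 0, G = 3/2 at the point
E_u = 0, E_v = 0, F_u = 0, F_v = -1/4, G_u = 4, G_v = -4/3
EG - F^2 = 3/8;  g^inv = (8/3) * [[3/2, 0], [0, 1/4]]
first-kind symbols [ij,l] = (1/2)(d_i g_jl + d_j g_il - d_l g_ij): [uu,u] = E_u/2 = 0, [uu,v] = F_u - E_v/2 = 0, [uv,u] = E_v/2 = 0, [uv,v] = G_u/2 = 2, [vv,u] = F_v - G_u/2 = -9/4, [vv,v] = G_v/2 = -2/3
Gamma^u_ij = (G*[ij,u] - F*[ij,v])/(EG - F^2), Gamma^v_ij = (E*[ij,v] - F*[ij,u])/(EG - F^2)


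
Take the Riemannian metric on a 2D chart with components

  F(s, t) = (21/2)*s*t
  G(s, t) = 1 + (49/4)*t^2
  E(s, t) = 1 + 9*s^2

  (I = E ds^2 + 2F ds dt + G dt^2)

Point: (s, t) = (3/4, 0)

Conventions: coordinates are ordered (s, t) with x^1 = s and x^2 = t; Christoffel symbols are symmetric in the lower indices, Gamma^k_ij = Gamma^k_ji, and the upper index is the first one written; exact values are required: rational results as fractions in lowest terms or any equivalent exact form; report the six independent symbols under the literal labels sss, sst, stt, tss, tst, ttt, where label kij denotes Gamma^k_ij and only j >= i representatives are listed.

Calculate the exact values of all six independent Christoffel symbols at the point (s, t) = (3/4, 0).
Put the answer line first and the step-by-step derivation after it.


Answer: Gamma_sss = 108/97, Gamma_sst = 0, Gamma_stt = 126/97, Gamma_tss = 0, Gamma_tst = 0, Gamma_ttt = 0

E = 97/16, F = 0, G = 1 at the point
E_s = 27/2, E_t = 0, F_s = 0, F_t = 63/8, G_s = 0, G_t = 0
EG - F^2 = 97/16;  g^inv = (16/97) * [[1, 0], [0, 97/16]]
first-kind symbols [ij,l] = (1/2)(d_i g_jl + d_j g_il - d_l g_ij): [ss,s] = E_s/2 = 27/4, [ss,t] = F_s - E_t/2 = 0, [st,s] = E_t/2 = 0, [st,t] = G_s/2 = 0, [tt,s] = F_t - G_s/2 = 63/8, [tt,t] = G_t/2 = 0
Gamma^s_ij = (G*[ij,s] - F*[ij,t])/(EG - F^2), Gamma^t_ij = (E*[ij,t] - F*[ij,s])/(EG - F^2)


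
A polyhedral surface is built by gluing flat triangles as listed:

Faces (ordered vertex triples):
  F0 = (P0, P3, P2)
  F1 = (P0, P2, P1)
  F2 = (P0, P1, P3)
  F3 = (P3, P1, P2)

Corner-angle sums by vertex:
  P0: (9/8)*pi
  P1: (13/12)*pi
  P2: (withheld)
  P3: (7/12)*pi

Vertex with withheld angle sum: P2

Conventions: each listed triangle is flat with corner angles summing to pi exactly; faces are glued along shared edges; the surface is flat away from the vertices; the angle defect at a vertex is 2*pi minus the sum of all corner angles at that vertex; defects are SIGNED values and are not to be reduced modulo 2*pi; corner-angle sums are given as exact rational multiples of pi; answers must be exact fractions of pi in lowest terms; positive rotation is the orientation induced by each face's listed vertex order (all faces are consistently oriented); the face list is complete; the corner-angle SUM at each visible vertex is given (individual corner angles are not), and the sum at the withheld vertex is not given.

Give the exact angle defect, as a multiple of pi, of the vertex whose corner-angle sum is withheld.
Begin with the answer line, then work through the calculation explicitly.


Answer: defect(P2) = (19/24)*pi

V = 4, E = 6, F = 4; chi = V - E + F = 2
Gauss-Bonnet: total defect = 2*pi*chi = 4*pi; visible defects sum to (77/24)*pi


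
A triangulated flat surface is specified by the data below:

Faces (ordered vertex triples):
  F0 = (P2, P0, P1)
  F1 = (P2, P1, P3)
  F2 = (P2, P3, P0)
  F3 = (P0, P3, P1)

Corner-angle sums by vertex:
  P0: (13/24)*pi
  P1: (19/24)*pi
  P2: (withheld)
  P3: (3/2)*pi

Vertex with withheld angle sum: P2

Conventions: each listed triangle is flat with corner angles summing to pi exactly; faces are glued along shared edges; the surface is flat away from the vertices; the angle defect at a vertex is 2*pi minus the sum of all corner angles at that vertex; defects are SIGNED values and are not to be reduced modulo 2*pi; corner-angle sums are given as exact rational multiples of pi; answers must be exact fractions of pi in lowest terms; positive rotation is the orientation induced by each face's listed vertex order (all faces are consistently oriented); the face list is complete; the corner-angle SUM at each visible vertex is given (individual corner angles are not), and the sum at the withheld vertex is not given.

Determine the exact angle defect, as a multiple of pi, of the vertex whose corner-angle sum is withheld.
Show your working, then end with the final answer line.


V = 4, E = 6, F = 4; chi = V - E + F = 2
Gauss-Bonnet: total defect = 2*pi*chi = 4*pi; visible defects sum to (19/6)*pi

Answer: defect(P2) = (5/6)*pi


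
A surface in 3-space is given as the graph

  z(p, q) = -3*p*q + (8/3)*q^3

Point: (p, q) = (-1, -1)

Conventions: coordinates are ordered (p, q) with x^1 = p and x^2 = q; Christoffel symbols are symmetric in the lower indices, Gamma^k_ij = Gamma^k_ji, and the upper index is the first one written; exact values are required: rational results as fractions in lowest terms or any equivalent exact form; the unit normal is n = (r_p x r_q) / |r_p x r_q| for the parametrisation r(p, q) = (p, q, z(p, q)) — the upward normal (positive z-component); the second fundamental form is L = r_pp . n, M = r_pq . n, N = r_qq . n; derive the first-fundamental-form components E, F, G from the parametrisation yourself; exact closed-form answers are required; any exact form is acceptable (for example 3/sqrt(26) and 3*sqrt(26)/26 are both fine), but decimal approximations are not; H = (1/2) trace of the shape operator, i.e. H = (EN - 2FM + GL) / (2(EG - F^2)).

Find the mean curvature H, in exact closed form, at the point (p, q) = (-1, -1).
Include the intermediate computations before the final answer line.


z_p = 3, z_q = 11, z_pp = 0, z_pq = -3, z_qq = -16
E = 10, F = 33, G = 122; answer radicand W^2 = 131
unnormalised second-form numerators: l = 0, m = -3, n = -16; L = l/sqrt(131), and similarly M = m/sqrt(W^2), N = n/sqrt(W^2)
H = (E*n - 2*F*m + G*l) / (2*(EG - F^2)*sqrt(W^2)); E*n - 2*F*m + G*l = 38, EG - F^2 = 131, so H = (19/131)/sqrt(131)

Answer: H = 19*sqrt(131)/17161


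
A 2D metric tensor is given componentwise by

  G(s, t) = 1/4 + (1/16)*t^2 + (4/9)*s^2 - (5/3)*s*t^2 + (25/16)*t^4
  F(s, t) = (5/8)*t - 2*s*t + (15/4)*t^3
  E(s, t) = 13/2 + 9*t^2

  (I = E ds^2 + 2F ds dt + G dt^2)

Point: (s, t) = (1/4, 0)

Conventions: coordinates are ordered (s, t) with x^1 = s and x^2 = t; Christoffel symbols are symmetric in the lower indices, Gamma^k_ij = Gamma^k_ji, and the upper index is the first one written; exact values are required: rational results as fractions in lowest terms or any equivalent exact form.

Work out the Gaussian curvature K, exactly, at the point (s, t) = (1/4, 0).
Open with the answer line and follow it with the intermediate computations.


Answer: K = -2052/325

E = 13/2, F = 0, G = 5/18, EG - F^2 = 65/36 at the point
E_s = 0, E_t = 0, F_s = 0, F_t = 1/8, G_s = 2/9, G_t = 0
E_tt = 18, F_st = -2, G_ss = 8/9
Using the Brioschi determinant formula for K from the metric derivatives:
M1 = [[-E_tt/2 + F_st - G_ss/2, E_s/2, F_s - E_t/2], [F_t - G_s/2, E, F], [G_t/2, F, G]] = [[-103/9, 0, 0], [1/72, 13/2, 0], [0, 0, 5/18]]; det M1 = -6695/324
M2 = [[0, E_t/2, G_s/2], [E_t/2, E, F], [G_s/2, F, G]] = [[0, 0, 1/9], [0, 13/2, 0], [1/9, 0, 5/18]]; det M2 = -13/162
det M1 - det M2 = -247/12; K = -247/12 / (65/36)^2 = -2052/325


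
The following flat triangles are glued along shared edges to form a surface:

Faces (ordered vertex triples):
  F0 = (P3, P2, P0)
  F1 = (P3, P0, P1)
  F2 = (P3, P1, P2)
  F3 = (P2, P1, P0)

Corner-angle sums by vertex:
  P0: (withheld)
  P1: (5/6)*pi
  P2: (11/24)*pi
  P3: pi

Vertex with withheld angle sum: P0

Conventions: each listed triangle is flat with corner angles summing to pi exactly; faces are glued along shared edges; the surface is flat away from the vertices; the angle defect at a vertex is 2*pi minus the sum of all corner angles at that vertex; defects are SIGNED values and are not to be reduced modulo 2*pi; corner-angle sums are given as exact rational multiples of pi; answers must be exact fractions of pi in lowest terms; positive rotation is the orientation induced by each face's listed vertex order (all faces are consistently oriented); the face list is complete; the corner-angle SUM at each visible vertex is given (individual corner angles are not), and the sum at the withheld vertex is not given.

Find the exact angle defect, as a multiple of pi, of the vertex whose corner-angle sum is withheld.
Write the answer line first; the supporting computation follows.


Answer: defect(P0) = (7/24)*pi

V = 4, E = 6, F = 4; chi = V - E + F = 2
Gauss-Bonnet: total defect = 2*pi*chi = 4*pi; visible defects sum to (89/24)*pi


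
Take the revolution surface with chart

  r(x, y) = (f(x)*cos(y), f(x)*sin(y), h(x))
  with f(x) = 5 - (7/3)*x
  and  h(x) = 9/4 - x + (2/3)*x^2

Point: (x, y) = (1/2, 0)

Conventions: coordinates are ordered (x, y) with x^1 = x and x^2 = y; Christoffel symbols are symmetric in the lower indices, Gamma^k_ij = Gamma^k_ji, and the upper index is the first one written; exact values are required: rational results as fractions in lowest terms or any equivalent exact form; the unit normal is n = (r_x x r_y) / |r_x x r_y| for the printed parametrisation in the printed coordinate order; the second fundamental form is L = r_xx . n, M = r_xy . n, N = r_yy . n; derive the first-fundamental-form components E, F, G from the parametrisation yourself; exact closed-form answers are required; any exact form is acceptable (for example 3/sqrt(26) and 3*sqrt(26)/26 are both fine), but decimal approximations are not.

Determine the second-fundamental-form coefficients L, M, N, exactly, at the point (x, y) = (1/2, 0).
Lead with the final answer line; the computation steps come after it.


Answer: L = -14*sqrt(2)/15, M = 0, N = -23*sqrt(2)/60

f = 23/6, f' = -7/3, f'' = 0, h' = -1/3, h'' = 4/3
E = 50/9, F = 0, G = 529/36; answer radicand W^2 = 50/9
unnormalised second-form numerators: l = -28/9, m = 0, n = -23/18; L = l/sqrt(50/9), and similarly M = m/sqrt(W^2), N = n/sqrt(W^2)


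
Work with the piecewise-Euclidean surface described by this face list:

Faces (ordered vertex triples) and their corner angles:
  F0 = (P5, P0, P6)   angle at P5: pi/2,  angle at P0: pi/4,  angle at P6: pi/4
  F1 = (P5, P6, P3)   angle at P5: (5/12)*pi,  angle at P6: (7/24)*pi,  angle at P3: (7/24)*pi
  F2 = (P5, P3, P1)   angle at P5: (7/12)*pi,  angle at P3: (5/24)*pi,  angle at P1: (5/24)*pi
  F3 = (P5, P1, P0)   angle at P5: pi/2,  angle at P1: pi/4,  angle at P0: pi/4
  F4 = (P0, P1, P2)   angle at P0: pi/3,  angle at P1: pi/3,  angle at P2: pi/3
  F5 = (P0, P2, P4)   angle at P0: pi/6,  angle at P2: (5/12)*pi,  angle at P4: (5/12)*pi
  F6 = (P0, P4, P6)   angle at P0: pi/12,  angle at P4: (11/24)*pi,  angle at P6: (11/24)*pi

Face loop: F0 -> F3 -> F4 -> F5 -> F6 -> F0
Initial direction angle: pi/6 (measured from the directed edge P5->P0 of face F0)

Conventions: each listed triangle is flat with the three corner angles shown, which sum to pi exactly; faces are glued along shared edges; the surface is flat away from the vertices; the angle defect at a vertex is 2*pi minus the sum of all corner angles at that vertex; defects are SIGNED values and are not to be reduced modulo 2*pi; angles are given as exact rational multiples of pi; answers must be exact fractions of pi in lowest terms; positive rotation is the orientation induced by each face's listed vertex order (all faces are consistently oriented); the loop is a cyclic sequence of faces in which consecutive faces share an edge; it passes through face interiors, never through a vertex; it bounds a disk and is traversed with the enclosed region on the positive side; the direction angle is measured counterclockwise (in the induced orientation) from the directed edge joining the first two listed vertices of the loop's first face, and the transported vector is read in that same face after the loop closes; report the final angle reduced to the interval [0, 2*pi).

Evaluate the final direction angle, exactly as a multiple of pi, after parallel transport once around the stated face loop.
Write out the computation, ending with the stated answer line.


enclosed vertex P0: corner angles sum to (13/12)*pi, defect = 2*pi - (13/12)*pi = (11/12)*pi
final direction = starting direction + enclosed defect total, reduced mod 2*pi (induced orientation)
final angle = pi/6 + (11/12)*pi = (13/12)*pi (mod 2*pi)

Answer: final direction angle = (13/12)*pi


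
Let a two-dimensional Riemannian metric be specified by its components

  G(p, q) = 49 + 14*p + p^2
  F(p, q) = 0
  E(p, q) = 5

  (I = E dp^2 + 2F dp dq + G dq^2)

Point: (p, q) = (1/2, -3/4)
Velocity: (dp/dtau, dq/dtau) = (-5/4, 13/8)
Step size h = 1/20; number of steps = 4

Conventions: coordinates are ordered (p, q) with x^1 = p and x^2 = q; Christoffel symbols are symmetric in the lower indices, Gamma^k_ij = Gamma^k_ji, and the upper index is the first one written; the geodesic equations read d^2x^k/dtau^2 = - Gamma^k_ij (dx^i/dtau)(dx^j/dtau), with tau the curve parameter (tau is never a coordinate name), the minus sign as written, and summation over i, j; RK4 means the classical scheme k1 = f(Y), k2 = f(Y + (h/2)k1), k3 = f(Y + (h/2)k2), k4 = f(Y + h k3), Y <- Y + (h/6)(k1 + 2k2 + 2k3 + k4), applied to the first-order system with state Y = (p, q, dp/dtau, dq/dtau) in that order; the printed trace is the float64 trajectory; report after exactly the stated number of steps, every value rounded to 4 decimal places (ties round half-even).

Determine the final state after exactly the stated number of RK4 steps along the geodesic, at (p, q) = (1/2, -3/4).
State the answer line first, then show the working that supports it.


Answer: p = 0.3315, q = -0.4163, dp/dtau = -0.4257, dq/dtau = 1.7006

f(Y) = (dp/dtau, dq/dtau, -Gamma^p_ij Y'^i Y'^j, -Gamma^q_ij Y'^i Y'^j) with the Gammas evaluated at the stage position; h = 0.050000; intermediate values shown to 6 dp
step 0: p = 0.5000, q = -0.7500, dp/dtau = -1.2500, dq/dtau = 1.6250
step 1:
  k1: at (p, q) = (0.500000, -0.750000), (dp/dtau, dq/dtau) = (-1.250000, 1.625000); Gamma_ppp = 0.000000, Gamma_ppq = 0.000000, Gamma_pqq = -1.500000, Gamma_qpp = 0.000000, Gamma_qpq = 0.133333, Gamma_qqq = 0.000000; k1 = (-1.250000, 1.625000, 3.960938, 0.541667)
  k2: at (p, q) = (0.468750, -0.709375), (dp/dtau, dq/dtau) = (-1.150977, 1.638542); Gamma_ppp = 0.000000, Gamma_ppq = 0.000000, Gamma_pqq = -1.493750, Gamma_qpp = 0.000000, Gamma_qpq = 0.133891, Gamma_qqq = 0.000000; k2 = (-1.150977, 1.638542, 4.010448, 0.505017)
  k3: at (p, q) = (0.471226, -0.709036), (dp/dtau, dq/dtau) = (-1.149739, 1.637625); Gamma_ppp = 0.000000, Gamma_ppq = 0.000000, Gamma_pqq = -1.494245, Gamma_qpp = 0.000000, Gamma_qpq = 0.133847, Gamma_qqq = 0.000000; k3 = (-1.149739, 1.637625, 4.007292, 0.504025)
  k4: at (p, q) = (0.442513, -0.668119), (dp/dtau, dq/dtau) = (-1.049635, 1.650201); Gamma_ppp = 0.000000, Gamma_ppq = 0.000000, Gamma_pqq = -1.488503, Gamma_qpp = 0.000000, Gamma_qpq = 0.134363, Gamma_qqq = 0.000000; k4 = (-1.049635, 1.650201, 4.053437, 0.465464)
  Y <- Y + (h/6)(k1 + 2k2 + 2k3 + k4): p = 0.4425, q = -0.6681, dp/dtau = -1.0496, dq/dtau = 1.6502
step 2:
  k1: at (p, q) = (0.442491, -0.668104), (dp/dtau, dq/dtau) = (-1.049585, 1.650210); Gamma_ppp = 0.000000, Gamma_ppq = 0.000000, Gamma_pqq = -1.488498, Gamma_qpp = 0.000000, Gamma_qpq = 0.134364, Gamma_qqq = 0.000000; k1 = (-1.049585, 1.650210, 4.053469, 0.465445)
  k2: at (p, q) = (0.416252, -0.626849), (dp/dtau, dq/dtau) = (-0.948248, 1.661846); Gamma_ppp = 0.000000, Gamma_ppq = 0.000000, Gamma_pqq = -1.483250, Gamma_qpp = 0.000000, Gamma_qpq = 0.134839, Gamma_qqq = 0.000000; k2 = (-0.948248, 1.661846, 4.096341, 0.424970)
  k3: at (p, q) = (0.418785, -0.626558), (dp/dtau, dq/dtau) = (-0.947176, 1.660834); Gamma_ppp = 0.000000, Gamma_ppq = 0.000000, Gamma_pqq = -1.483757, Gamma_qpp = 0.000000, Gamma_qpq = 0.134793, Gamma_qqq = 0.000000; k3 = (-0.947176, 1.660834, 4.092752, 0.424086)
  k4: at (p, q) = (0.395132, -0.585062), (dp/dtau, dq/dtau) = (-0.844947, 1.671414); Gamma_ppp = 0.000000, Gamma_ppq = 0.000000, Gamma_pqq = -1.479026, Gamma_qpp = 0.000000, Gamma_qpq = 0.135224, Gamma_qqq = 0.000000; k4 = (-0.844947, 1.671414, 4.131847, 0.381942)
  Y <- Y + (h/6)(k1 + 2k2 + 2k3 + k4): p = 0.3951, q = -0.5850, dp/dtau = -0.8449, dq/dtau = 1.6714
step 3:
  k1: at (p, q) = (0.395113, -0.585046), (dp/dtau, dq/dtau) = (-0.844889, 1.671423); Gamma_ppp = 0.000000, Gamma_ppq = 0.000000, Gamma_pqq = -1.479023, Gamma_qpp = 0.000000, Gamma_qpq = 0.135224, Gamma_qqq = 0.000000; k1 = (-0.844889, 1.671423, 4.131877, 0.381919)
  k2: at (p, q) = (0.373991, -0.543260), (dp/dtau, dq/dtau) = (-0.741592, 1.680971); Gamma_ppp = 0.000000, Gamma_ppq = 0.000000, Gamma_pqq = -1.474798, Gamma_qpp = 0.000000, Gamma_qpq = 0.135612, Gamma_qqq = 0.000000; k2 = (-0.741592, 1.680971, 4.167281, 0.338106)
  k3: at (p, q) = (0.376573, -0.543021), (dp/dtau, dq/dtau) = (-0.740707, 1.679875); Gamma_ppp = 0.000000, Gamma_ppq = 0.000000, Gamma_pqq = -1.475315, Gamma_qpp = 0.000000, Gamma_qpq = 0.135564, Gamma_qqq = 0.000000; k3 = (-0.740707, 1.679875, 4.163310, 0.337364)
  k4: at (p, q) = (0.358078, -0.501052), (dp/dtau, dq/dtau) = (-0.636723, 1.688291); Gamma_ppp = 0.000000, Gamma_ppq = 0.000000, Gamma_pqq = -1.471616, Gamma_qpp = 0.000000, Gamma_qpq = 0.135905, Gamma_qqq = 0.000000; k4 = (-0.636723, 1.688291, 4.194584, 0.292189)
  Y <- Y + (h/6)(k1 + 2k2 + 2k3 + k4): p = 0.3581, q = -0.5010, dp/dtau = -0.6367, dq/dtau = 1.6883
step 4:
  k1: at (p, q) = (0.358061, -0.501034), (dp/dtau, dq/dtau) = (-0.636658, 1.688298); Gamma_ppp = 0.000000, Gamma_ppq = 0.000000, Gamma_pqq = -1.471612, Gamma_qpp = 0.000000, Gamma_qpq = 0.135905, Gamma_qqq = 0.000000; k1 = (-0.636658, 1.688298, 4.194610, 0.292161)
  k2: at (p, q) = (0.342145, -0.458826), (dp/dtau, dq/dtau) = (-0.531793, 1.695602); Gamma_ppp = 0.000000, Gamma_ppq = 0.000000, Gamma_pqq = -1.468429, Gamma_qpp = 0.000000, Gamma_qpq = 0.136200, Gamma_qqq = 0.000000; k2 = (-0.531793, 1.695602, 4.221830, 0.245626)
  k3: at (p, q) = (0.344766, -0.458644), (dp/dtau, dq/dtau) = (-0.531113, 1.694439); Gamma_ppp = 0.000000, Gamma_ppq = 0.000000, Gamma_pqq = -1.468953, Gamma_qpp = 0.000000, Gamma_qpq = 0.136151, Gamma_qqq = 0.000000; k3 = (-0.531113, 1.694439, 4.217545, 0.245055)
  k4: at (p, q) = (0.331506, -0.416312), (dp/dtau, dq/dtau) = (-0.425781, 1.700551); Gamma_ppp = 0.000000, Gamma_ppq = 0.000000, Gamma_pqq = -1.466301, Gamma_qpp = 0.000000, Gamma_qpq = 0.136398, Gamma_qqq = 0.000000; k4 = (-0.425781, 1.700551, 4.240357, 0.197521)
  Y <- Y + (h/6)(k1 + 2k2 + 2k3 + k4): p = 0.3315, q = -0.4163, dp/dtau = -0.4257, dq/dtau = 1.7006


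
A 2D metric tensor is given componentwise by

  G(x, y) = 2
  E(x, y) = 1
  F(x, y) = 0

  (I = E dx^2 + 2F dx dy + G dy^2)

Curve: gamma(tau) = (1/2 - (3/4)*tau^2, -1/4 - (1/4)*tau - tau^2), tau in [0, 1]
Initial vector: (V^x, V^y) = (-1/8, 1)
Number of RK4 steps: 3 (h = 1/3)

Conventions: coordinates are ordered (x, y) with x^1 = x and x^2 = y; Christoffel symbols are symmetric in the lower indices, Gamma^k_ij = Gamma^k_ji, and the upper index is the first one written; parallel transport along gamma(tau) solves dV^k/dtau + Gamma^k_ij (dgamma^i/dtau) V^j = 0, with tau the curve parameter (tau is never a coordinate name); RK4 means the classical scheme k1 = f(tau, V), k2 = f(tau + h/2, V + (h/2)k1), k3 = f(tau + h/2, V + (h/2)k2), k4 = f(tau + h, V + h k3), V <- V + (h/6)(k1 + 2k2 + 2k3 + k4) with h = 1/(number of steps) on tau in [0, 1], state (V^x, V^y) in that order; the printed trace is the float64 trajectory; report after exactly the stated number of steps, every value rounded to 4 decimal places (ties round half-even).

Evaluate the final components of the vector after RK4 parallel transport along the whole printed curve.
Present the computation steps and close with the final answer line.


gamma'(tau) = (-(3/2)*tau, -1/4 - 2*tau); f(tau, V)^k = -Gamma^k_ij(gamma(tau)) gamma'^i(tau) V^j; h = 1/3; intermediate values shown to 6 dp
curve data and Christoffel symbols at the stage parameters:
  tau = 0.000000: gamma = (0.500000, -0.250000), gamma' = (0.000000, -0.250000); Gamma_xxx = 0.000000, Gamma_xxy = 0.000000, Gamma_xyy = 0.000000, Gamma_yxx = 0.000000, Gamma_yxy = 0.000000, Gamma_yyy = 0.000000
  tau = 0.166667: gamma = (0.479167, -0.319444), gamma' = (-0.250000, -0.583333); Gamma_xxx = 0.000000, Gamma_xxy = 0.000000, Gamma_xyy = 0.000000, Gamma_yxx = 0.000000, Gamma_yxy = 0.000000, Gamma_yyy = 0.000000
  tau = 0.333333: gamma = (0.416667, -0.444444), gamma' = (-0.500000, -0.916667); Gamma_xxx = 0.000000, Gamma_xxy = 0.000000, Gamma_xyy = 0.000000, Gamma_yxx = 0.000000, Gamma_yxy = 0.000000, Gamma_yyy = 0.000000
  tau = 0.500000: gamma = (0.312500, -0.625000), gamma' = (-0.750000, -1.250000); Gamma_xxx = 0.000000, Gamma_xxy = 0.000000, Gamma_xyy = 0.000000, Gamma_yxx = 0.000000, Gamma_yxy = 0.000000, Gamma_yyy = 0.000000
  tau = 0.666667: gamma = (0.166667, -0.861111), gamma' = (-1.000000, -1.583333); Gamma_xxx = 0.000000, Gamma_xxy = 0.000000, Gamma_xyy = 0.000000, Gamma_yxx = 0.000000, Gamma_yxy = 0.000000, Gamma_yyy = 0.000000
  tau = 0.833333: gamma = (-0.020833, -1.152778), gamma' = (-1.250000, -1.916667); Gamma_xxx = 0.000000, Gamma_xxy = 0.000000, Gamma_xyy = 0.000000, Gamma_yxx = 0.000000, Gamma_yxy = 0.000000, Gamma_yyy = 0.000000
  tau = 1.000000: gamma = (-0.250000, -1.500000), gamma' = (-1.500000, -2.250000); Gamma_xxx = 0.000000, Gamma_xxy = 0.000000, Gamma_xyy = 0.000000, Gamma_yxx = 0.000000, Gamma_yxy = 0.000000, Gamma_yyy = 0.000000
step 0: V^x = -0.1250, V^y = 1.0000
step 1: k1 = (0.000000, 0.000000), k2 = (0.000000, 0.000000), k3 = (0.000000, 0.000000), k4 = (0.000000, 0.000000); V <- V + (h/6)(k1 + 2k2 + 2k3 + k4): V^x = -0.1250, V^y = 1.0000
step 2: k1 = (0.000000, 0.000000), k2 = (0.000000, 0.000000), k3 = (0.000000, 0.000000), k4 = (0.000000, 0.000000); V <- V + (h/6)(k1 + 2k2 + 2k3 + k4): V^x = -0.1250, V^y = 1.0000
step 3: k1 = (0.000000, 0.000000), k2 = (0.000000, 0.000000), k3 = (0.000000, 0.000000), k4 = (0.000000, 0.000000); V <- V + (h/6)(k1 + 2k2 + 2k3 + k4): V^x = -0.1250, V^y = 1.0000

Answer: V^x = -0.1250, V^y = 1.0000


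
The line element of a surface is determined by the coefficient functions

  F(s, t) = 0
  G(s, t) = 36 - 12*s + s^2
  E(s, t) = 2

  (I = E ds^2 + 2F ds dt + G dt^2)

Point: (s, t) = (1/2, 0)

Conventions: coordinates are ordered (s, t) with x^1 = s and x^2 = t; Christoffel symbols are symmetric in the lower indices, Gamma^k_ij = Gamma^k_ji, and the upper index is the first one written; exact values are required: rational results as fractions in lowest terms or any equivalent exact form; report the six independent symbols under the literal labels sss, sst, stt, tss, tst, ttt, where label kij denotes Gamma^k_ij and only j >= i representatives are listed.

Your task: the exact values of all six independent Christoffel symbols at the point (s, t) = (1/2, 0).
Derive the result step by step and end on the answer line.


E = 2, F = 0, G = 121/4 at the point
E_s = 0, E_t = 0, F_s = 0, F_t = 0, G_s = -11, G_t = 0
EG - F^2 = 121/2;  g^inv = (2/121) * [[121/4, 0], [0, 2]]
first-kind symbols [ij,l] = (1/2)(d_i g_jl + d_j g_il - d_l g_ij): [ss,s] = E_s/2 = 0, [ss,t] = F_s - E_t/2 = 0, [st,s] = E_t/2 = 0, [st,t] = G_s/2 = -11/2, [tt,s] = F_t - G_s/2 = 11/2, [tt,t] = G_t/2 = 0
Gamma^s_ij = (G*[ij,s] - F*[ij,t])/(EG - F^2), Gamma^t_ij = (E*[ij,t] - F*[ij,s])/(EG - F^2)

Answer: Gamma_sss = 0, Gamma_sst = 0, Gamma_stt = 11/4, Gamma_tss = 0, Gamma_tst = -2/11, Gamma_ttt = 0
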